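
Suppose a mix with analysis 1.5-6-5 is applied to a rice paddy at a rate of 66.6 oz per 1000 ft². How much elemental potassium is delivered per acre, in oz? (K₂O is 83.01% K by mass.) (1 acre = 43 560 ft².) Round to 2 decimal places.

120.41 oz K per acre

K₂O per 1000 ft² = 66.6 × 5% = 3.33 oz.
Elemental K = 3.33 × 0.8301 = 2.76423 oz per 1000 ft².
Convert to per acre: 2.76423 × 43.56 = 120.40999 oz.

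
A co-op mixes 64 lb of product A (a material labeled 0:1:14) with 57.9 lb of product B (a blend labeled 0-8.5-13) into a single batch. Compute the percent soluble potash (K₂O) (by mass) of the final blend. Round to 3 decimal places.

Total mass = 64 + 57.9 = 121.9 lb.
K₂O mass = 14%×64 + 13%×57.9 = 16.487 lb.
% K₂O = 16.487 / 121.9 = 13.52502%.

13.525% K₂O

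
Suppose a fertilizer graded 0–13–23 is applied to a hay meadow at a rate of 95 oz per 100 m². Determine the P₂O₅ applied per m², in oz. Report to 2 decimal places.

P₂O₅ per 100 m² = 95 × 13% = 12.35 oz.
Convert to per m²: 12.35 × 0.01 = 0.1235 oz.

0.12 oz P₂O₅ per sq m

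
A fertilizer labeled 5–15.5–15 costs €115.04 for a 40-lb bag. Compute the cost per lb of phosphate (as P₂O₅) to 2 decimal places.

€18.55 per lb P₂O₅

P₂O₅ in bag = 40 × 15.5% = 6.2 lb.
Cost per lb P₂O₅ = €115.04 / 6.2 = €18.5548.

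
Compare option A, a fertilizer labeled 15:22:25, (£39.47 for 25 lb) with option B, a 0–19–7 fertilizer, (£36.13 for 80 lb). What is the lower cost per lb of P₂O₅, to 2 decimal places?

option A: P₂O₅ per bag = 25 × 22% = 5.5 lb; cost = 39.47 / 5.5 = £7.1764/lb P₂O₅.
option B: P₂O₅ per bag = 80 × 19% = 15.2 lb; cost = 36.13 / 15.2 = £2.3770/lb P₂O₅.
option B is cheaper.

£2.38 per lb P₂O₅ (option B)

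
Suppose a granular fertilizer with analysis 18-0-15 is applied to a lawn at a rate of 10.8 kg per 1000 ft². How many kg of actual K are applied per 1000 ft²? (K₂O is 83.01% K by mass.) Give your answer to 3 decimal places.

1.345 kg K per thousand sq ft

K₂O per 1000 ft² = 10.8 × 15% = 1.62 kg.
Elemental K = 1.62 × 0.8301 = 1.34476 kg per 1000 ft².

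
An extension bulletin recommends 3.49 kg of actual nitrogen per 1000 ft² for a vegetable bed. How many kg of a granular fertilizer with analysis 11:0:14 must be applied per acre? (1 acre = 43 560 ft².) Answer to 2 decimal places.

1382.04 kg of product per acre

Product per 1000 ft² = 3.49 / 11% = 31.7273 kg.
Convert to per acre: 31.7273 × 43.56 = 1382.04 kg.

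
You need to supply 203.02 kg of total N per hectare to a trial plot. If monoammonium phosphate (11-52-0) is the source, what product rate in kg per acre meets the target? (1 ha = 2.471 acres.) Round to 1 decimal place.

Product per hectare = 203.02 / 11% = 1845.64 kg.
Convert to per acre: 1845.64 × 0.404694 = 746.919 kg.

746.9 kg of product per acre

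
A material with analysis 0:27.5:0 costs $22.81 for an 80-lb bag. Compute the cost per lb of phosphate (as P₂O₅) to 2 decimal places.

$1.04 per lb P₂O₅

P₂O₅ in bag = 80 × 27.5% = 22 lb.
Cost per lb P₂O₅ = $22.81 / 22 = $1.0368.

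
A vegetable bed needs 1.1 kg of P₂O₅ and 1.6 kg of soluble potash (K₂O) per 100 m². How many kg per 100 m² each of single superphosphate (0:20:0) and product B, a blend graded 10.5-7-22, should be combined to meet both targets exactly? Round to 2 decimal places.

Let a = kg of single superphosphate, b = kg of product B (per 100 m²).
P₂O₅: 0.2·a + 0.07·b = 1.1
K₂O: 0·a + 0.22·b = 1.6
Solving simultaneously: a = 2.95455, b = 7.27273.

2.95 kg single superphosphate, 7.27 kg product B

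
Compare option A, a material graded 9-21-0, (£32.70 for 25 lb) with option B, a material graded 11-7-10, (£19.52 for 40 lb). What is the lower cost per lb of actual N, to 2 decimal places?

option A: N per bag = 25 × 9% = 2.25 lb; cost = 32.70 / 2.25 = £14.5333/lb N.
option B: N per bag = 40 × 11% = 4.4 lb; cost = 19.52 / 4.4 = £4.4364/lb N.
option B is cheaper.

£4.44 per lb N (option B)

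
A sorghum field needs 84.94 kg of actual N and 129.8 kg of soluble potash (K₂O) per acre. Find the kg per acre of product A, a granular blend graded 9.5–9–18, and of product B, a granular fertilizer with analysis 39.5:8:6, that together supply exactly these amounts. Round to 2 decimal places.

706.03 kg product A, 45.23 kg product B

With a, b = kg per acre of product A and product B:
N: 0.095·a + 0.395·b = 84.94
K₂O: 0.18·a + 0.06·b = 129.8
Solving simultaneously: a = 706.034, b = 45.2324.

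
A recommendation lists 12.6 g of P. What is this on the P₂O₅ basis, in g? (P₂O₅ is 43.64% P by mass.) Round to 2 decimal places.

P₂O₅ = 12.6 / 0.4364 = 28.8726 g.

28.87 g P₂O₅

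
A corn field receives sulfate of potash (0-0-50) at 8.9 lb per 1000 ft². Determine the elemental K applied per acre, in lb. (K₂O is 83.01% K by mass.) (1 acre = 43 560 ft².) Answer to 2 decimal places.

K₂O per 1000 ft² = 8.9 × 50% = 4.45 lb.
Elemental K = 4.45 × 0.8301 = 3.69394 lb per 1000 ft².
Convert to per acre: 3.69394 × 43.56 = 160.908 lb.

160.91 lb K per acre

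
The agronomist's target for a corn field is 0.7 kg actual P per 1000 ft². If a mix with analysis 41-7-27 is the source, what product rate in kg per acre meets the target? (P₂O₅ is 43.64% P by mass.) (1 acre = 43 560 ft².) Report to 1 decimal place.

998.2 kg of product per acre

As P₂O₅: 0.7 / 0.4364 = 1.60403 kg per 1000 ft².
Product per 1000 ft² = 1.60403 / 7% = 22.9148 kg.
Convert to per acre: 22.9148 × 43.56 = 998.167 kg.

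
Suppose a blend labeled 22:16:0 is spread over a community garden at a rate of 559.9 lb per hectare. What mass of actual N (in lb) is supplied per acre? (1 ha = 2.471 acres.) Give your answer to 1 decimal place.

nitrogen per hectare = 559.9 × 22% = 123.178 lb.
Convert to per acre: 123.178 × 0.404694 = 49.8495 lb.

49.8 lb N per acre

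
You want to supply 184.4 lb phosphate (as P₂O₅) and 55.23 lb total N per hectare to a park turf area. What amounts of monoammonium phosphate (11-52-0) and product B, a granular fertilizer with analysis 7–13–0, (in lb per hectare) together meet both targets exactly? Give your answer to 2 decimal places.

Let a = lb of monoammonium phosphate, b = lb of product B (per hectare).
P₂O₅: 0.52·a + 0.13·b = 184.4
N: 0.11·a + 0.07·b = 55.23
From row1: a = (184.4 − 0.13·b) / 0.52.
Into row2: 0.11·(184.4 − 0.13·b)/0.52 + 0.07·b = 55.23 → b = 381.701, a = 259.19005.

259.19 lb monoammonium phosphate, 381.70 lb product B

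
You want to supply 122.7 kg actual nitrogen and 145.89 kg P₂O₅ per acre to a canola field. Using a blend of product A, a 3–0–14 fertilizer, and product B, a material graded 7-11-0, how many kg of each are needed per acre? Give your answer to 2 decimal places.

995.36 kg product A, 1326.27 kg product B

Per-acre balance (a = product A, b = product B):
N: 0.03·a + 0.07·b = 122.7
P₂O₅: 0·a + 0.11·b = 145.89
Solving simultaneously: a = 995.364, b = 1326.273.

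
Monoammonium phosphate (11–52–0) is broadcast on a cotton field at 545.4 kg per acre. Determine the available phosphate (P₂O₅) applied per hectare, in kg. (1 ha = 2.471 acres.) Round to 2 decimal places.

700.80 kg P₂O₅ per hectare

P₂O₅ per acre = 545.4 × 52% = 283.608 kg.
Convert to per hectare: 283.608 × 2.471 = 700.795 kg.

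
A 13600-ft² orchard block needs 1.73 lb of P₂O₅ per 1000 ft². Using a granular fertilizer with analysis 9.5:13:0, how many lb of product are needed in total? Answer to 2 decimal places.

180.98 lb

Product per 1000 ft² = 1.73 / 13% = 13.3077 lb.
Total product = 13.3077 × 13600 / 1000 = 180.9846 lb.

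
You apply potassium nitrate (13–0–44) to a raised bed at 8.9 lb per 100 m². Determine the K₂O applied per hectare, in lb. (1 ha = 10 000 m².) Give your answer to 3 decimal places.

391.600 lb K₂O per hectare

K₂O per 100 m² = 8.9 × 44% = 3.916 lb.
Convert to per hectare: 3.916 × 100 = 391.6 lb.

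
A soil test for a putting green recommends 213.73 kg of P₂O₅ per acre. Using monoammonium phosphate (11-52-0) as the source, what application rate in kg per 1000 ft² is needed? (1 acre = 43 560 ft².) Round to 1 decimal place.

9.4 kg of product per thousand sq ft

Product per acre = 213.73 / 52% = 411.019 kg.
Convert to per 1000 ft²: 411.019 × 0.0229568 = 9.4357 kg.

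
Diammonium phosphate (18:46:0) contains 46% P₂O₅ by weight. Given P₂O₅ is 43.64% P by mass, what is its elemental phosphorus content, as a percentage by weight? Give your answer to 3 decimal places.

20.074% P

%P = 46 × 0.4364 = 20.0744%.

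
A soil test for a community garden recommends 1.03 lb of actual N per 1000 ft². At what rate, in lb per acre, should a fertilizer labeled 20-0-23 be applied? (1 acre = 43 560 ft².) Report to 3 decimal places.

224.334 lb of product per acre

Product per 1000 ft² = 1.03 / 20% = 5.15 lb.
Convert to per acre: 5.15 × 43.56 = 224.334 lb.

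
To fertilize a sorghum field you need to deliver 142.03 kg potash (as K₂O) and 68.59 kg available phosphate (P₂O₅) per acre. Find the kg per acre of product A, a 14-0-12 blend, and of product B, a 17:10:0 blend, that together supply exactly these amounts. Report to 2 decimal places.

1183.58 kg product A, 685.90 kg product B

Per-acre balance (a = product A, b = product B):
K₂O: 0.12·a + 0·b = 142.03
P₂O₅: 0·a + 0.1·b = 68.59
Solving simultaneously: a = 1183.583, b = 685.9.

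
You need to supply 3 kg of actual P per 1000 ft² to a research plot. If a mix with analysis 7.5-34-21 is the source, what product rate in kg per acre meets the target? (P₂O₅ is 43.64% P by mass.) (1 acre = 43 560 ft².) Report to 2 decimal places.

880.74 kg of product per acre

As P₂O₅: 3 / 0.4364 = 6.87443 kg per 1000 ft².
Product per 1000 ft² = 6.87443 / 34% = 20.2189 kg.
Convert to per acre: 20.2189 × 43.56 = 880.735 kg.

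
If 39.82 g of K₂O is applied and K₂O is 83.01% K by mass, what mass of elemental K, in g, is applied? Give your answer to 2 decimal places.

K = 39.82 × 0.8301 = 33.0546 g.

33.05 g K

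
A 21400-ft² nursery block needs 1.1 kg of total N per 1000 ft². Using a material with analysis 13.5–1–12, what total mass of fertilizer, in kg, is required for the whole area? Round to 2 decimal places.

Product per 1000 ft² = 1.1 / 13.5% = 8.14815 kg.
Total product = 8.14815 × 21400 / 1000 = 174.3704 kg.

174.37 kg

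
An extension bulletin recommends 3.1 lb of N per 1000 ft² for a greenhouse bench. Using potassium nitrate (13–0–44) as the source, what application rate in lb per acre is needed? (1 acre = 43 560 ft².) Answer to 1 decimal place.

Product per 1000 ft² = 3.1 / 13% = 23.8462 lb.
Convert to per acre: 23.8462 × 43.56 = 1038.74 lb.

1038.7 lb of product per acre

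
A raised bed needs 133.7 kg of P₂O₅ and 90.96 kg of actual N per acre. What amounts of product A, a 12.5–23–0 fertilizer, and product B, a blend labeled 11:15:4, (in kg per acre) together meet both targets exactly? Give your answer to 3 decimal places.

162.290 kg product A, 642.489 kg product B

Let a = kg of product A, b = kg of product B (per acre).
P₂O₅: 0.23·a + 0.15·b = 133.7
N: 0.125·a + 0.11·b = 90.96
Eliminate a: (row1) − 0.23/0.125·(row2) → -0.0524·b = -33.6664, so b = 642.4885.
Back-substitute: a = (133.7 − 0.15·642.4885) / 0.23 = 162.2901.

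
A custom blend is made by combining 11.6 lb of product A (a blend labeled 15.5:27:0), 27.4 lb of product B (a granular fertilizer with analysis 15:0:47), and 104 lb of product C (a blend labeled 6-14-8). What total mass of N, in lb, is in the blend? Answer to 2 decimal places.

N mass = 15.5%×11.6 + 15%×27.4 + 6%×104 = 12.148 lb.

12.15 lb N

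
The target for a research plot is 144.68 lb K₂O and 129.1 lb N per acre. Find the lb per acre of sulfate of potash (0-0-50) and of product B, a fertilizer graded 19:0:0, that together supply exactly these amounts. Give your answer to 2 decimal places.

Let a = lb of sulfate of potash, b = lb of product B (per acre).
K₂O: 0.5·a + 0·b = 144.68
N: 0·a + 0.19·b = 129.1
Solving simultaneously: a = 289.36, b = 679.474.

289.36 lb sulfate of potash, 679.47 lb product B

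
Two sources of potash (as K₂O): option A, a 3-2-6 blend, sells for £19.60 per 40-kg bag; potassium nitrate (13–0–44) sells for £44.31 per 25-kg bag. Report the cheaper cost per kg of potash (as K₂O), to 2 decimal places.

£4.03 per kg K₂O (potassium nitrate)

option A: K₂O per bag = 40 × 6% = 2.4 kg; cost = 19.60 / 2.4 = £8.1667/kg K₂O.
potassium nitrate: K₂O per bag = 25 × 44% = 11 kg; cost = 44.31 / 11 = £4.0282/kg K₂O.
potassium nitrate is cheaper.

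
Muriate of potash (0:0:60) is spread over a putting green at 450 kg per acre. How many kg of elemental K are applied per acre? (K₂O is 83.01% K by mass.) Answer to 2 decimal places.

K₂O per acre = 450 × 60% = 270 kg.
Elemental K = 270 × 0.8301 = 224.127 kg per acre.

224.13 kg K per acre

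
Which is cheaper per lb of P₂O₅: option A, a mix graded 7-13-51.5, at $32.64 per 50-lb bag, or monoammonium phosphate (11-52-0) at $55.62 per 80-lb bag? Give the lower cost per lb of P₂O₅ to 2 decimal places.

option A: P₂O₅ per bag = 50 × 13% = 6.5 lb; cost = 32.64 / 6.5 = $5.0215/lb P₂O₅.
monoammonium phosphate: P₂O₅ per bag = 80 × 52% = 41.6 lb; cost = 55.62 / 41.6 = $1.3370/lb P₂O₅.
monoammonium phosphate is cheaper.

$1.34 per lb P₂O₅ (monoammonium phosphate)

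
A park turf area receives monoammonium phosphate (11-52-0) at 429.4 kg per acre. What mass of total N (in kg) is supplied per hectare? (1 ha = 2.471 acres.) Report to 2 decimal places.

nitrogen per acre = 429.4 × 11% = 47.234 kg.
Convert to per hectare: 47.234 × 2.471 = 116.715 kg.

116.72 kg N per hectare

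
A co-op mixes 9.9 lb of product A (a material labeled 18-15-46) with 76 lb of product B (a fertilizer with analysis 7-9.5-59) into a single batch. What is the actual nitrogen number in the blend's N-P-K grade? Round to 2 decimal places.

Total mass = 9.9 + 76 = 85.9 lb.
N mass = 18%×9.9 + 7%×76 = 7.102 lb.
% N = 7.102 / 85.9 = 8.26775%.

8.27% N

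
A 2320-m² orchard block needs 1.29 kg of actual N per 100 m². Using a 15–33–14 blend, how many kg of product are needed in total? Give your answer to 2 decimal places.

199.52 kg

Product per 100 m² = 1.29 / 15% = 8.6 kg.
Total product = 8.6 × 2320 / 100 = 199.52 kg.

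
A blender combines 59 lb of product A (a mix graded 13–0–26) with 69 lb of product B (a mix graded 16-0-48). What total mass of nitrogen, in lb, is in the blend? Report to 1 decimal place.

18.7 lb N

N mass = 13%×59 + 16%×69 = 18.71 lb.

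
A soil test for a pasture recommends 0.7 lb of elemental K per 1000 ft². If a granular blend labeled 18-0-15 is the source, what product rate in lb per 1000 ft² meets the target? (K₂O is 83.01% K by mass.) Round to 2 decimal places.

5.62 lb of product per thousand sq ft

As K₂O: 0.7 / 0.8301 = 0.843272 lb per 1000 ft².
Product per 1000 ft² = 0.843272 / 15% = 5.62181 lb.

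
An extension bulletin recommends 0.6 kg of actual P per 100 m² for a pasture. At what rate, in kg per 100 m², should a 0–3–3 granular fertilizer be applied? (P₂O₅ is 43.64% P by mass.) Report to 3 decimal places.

45.830 kg of product per hundred sq m

As P₂O₅: 0.6 / 0.4364 = 1.37489 kg per 100 m².
Product per 100 m² = 1.37489 / 3% = 45.8295 kg.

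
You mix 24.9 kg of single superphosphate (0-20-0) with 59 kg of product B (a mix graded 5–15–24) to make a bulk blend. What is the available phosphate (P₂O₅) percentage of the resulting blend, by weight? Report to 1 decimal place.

Total mass = 24.9 + 59 = 83.9 kg.
P₂O₅ mass = 20%×24.9 + 15%×59 = 13.83 kg.
% P₂O₅ = 13.83 / 83.9 = 16.4839%.

16.5% P₂O₅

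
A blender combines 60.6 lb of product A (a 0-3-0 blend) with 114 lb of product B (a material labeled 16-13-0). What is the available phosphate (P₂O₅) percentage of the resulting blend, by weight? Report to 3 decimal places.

Total mass = 60.6 + 114 = 174.6 lb.
P₂O₅ mass = 3%×60.6 + 13%×114 = 16.638 lb.
% P₂O₅ = 16.638 / 174.6 = 9.52921%.

9.529% P₂O₅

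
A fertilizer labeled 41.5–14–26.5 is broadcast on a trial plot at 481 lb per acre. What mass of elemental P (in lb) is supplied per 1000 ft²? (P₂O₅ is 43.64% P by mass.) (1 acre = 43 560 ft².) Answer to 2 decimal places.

P₂O₅ per acre = 481 × 14% = 67.34 lb.
Elemental P = 67.34 × 0.4364 = 29.3872 lb per acre.
Convert to per 1000 ft²: 29.3872 × 0.0229568 = 0.674637 lb.

0.67 lb P per thousand sq ft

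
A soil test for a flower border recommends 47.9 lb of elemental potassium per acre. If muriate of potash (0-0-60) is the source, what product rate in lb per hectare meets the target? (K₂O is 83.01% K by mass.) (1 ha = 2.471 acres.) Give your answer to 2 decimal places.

As K₂O: 47.9 / 0.8301 = 57.7039 lb per acre.
Product per acre = 57.7039 / 60% = 96.1732 lb.
Convert to per hectare: 96.1732 × 2.471 = 237.644 lb.

237.64 lb of product per hectare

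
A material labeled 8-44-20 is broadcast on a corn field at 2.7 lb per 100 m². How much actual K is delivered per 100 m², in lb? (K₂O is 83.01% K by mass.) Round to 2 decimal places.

0.45 lb K per hundred sq m

K₂O per 100 m² = 2.7 × 20% = 0.54 lb.
Elemental K = 0.54 × 0.8301 = 0.448254 lb per 100 m².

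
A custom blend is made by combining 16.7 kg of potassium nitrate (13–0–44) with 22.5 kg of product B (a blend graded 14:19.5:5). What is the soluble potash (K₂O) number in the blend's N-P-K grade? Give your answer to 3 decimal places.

Total mass = 16.7 + 22.5 = 39.2 kg.
K₂O mass = 44%×16.7 + 5%×22.5 = 8.473 kg.
% K₂O = 8.473 / 39.2 = 21.6148%.

21.615% K₂O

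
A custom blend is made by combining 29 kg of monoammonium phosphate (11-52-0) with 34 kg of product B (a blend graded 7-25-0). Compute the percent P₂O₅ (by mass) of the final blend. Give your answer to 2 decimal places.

37.43% P₂O₅

Total mass = 29 + 34 = 63 kg.
P₂O₅ mass = 52%×29 + 25%×34 = 23.58 kg.
% P₂O₅ = 23.58 / 63 = 37.4286%.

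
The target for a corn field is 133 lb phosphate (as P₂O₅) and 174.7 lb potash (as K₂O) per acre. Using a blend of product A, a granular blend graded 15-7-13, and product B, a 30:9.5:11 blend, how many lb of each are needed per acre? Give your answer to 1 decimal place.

422.9 lb product A, 1088.4 lb product B

Per-acre balance (a = product A, b = product B):
P₂O₅: 0.07·a + 0.095·b = 133
K₂O: 0.13·a + 0.11·b = 174.7
Eliminate b: (row1) − 0.095/0.11·(row2) → -0.0422727·a = -17.8773, so a = 422.903.
Then b = (174.7 − 0.13·422.903) / 0.11 = 1088.39.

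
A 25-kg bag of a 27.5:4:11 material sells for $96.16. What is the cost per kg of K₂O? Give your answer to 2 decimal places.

K₂O in bag = 25 × 11% = 2.75 kg.
Cost per kg K₂O = $96.16 / 2.75 = $34.9673.

$34.97 per kg K₂O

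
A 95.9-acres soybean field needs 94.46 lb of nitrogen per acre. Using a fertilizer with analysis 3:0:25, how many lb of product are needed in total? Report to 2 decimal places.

301957.13 lb

Product per acre = 94.46 / 3% = 3148.67 lb.
Total product = 3148.67 × 95.9 = 301957.133 lb.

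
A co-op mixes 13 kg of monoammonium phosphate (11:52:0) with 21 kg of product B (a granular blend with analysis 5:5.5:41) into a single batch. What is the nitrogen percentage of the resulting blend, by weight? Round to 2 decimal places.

Total mass = 13 + 21 = 34 kg.
N mass = 11%×13 + 5%×21 = 2.48 kg.
% N = 2.48 / 34 = 7.29412%.

7.29% N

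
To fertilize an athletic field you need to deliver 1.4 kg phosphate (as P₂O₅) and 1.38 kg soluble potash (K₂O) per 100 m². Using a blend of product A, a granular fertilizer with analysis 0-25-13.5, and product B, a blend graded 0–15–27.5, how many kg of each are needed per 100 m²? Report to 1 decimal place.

3.7 kg product A, 3.2 kg product B

With a, b = kg per 100 m² of product A and product B:
P₂O₅: 0.25·a + 0.15·b = 1.4
K₂O: 0.135·a + 0.275·b = 1.38
From row1: a = (1.4 − 0.15·b) / 0.25.
Into row2: 0.135·(1.4 − 0.15·b)/0.25 + 0.275·b = 1.38 → b = 3.21649, a = 3.6701.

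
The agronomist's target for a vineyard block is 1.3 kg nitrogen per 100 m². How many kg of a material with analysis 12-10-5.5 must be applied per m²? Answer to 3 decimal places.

0.108 kg of product per sq m

Product per 100 m² = 1.3 / 12% = 10.8333 kg.
Convert to per m²: 10.8333 × 0.01 = 0.108333 kg.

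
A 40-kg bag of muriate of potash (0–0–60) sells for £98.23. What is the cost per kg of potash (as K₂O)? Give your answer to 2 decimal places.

K₂O in bag = 40 × 60% = 24 kg.
Cost per kg K₂O = £98.23 / 24 = £4.0929.

£4.09 per kg K₂O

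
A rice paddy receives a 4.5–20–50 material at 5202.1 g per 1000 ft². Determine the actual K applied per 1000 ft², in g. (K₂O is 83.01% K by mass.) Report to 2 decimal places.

2159.13 g K per thousand sq ft

K₂O per 1000 ft² = 5202.1 × 50% = 2601.05 g.
Elemental K = 2601.05 × 0.8301 = 2159.132 g per 1000 ft².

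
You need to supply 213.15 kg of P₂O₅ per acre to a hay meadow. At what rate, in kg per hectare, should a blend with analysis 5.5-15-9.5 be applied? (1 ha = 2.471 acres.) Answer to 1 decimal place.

Product per acre = 213.15 / 15% = 1421 kg.
Convert to per hectare: 1421 × 2.471 = 3511.29 kg.

3511.3 kg of product per hectare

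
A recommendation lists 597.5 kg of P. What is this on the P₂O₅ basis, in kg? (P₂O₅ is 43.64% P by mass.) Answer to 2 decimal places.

1369.16 kg P₂O₅

P₂O₅ = 597.5 / 0.4364 = 1369.157 kg.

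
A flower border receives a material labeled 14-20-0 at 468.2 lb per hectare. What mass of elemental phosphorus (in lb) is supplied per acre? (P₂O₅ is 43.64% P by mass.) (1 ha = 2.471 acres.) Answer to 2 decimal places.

16.54 lb P per acre

P₂O₅ per hectare = 468.2 × 20% = 93.64 lb.
Elemental P = 93.64 × 0.4364 = 40.8645 lb per hectare.
Convert to per acre: 40.8645 × 0.404694 = 16.5376 lb.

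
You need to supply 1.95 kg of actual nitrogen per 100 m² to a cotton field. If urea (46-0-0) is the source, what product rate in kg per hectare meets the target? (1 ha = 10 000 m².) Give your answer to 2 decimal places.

423.91 kg of product per hectare

Product per 100 m² = 1.95 / 46% = 4.23913 kg.
Convert to per hectare: 4.23913 × 100 = 423.913 kg.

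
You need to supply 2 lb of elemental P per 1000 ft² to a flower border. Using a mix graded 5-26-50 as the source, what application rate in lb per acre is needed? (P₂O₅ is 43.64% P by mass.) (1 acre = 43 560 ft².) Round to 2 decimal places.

767.82 lb of product per acre

As P₂O₅: 2 / 0.4364 = 4.58295 lb per 1000 ft².
Product per 1000 ft² = 4.58295 / 26% = 17.6267 lb.
Convert to per acre: 17.6267 × 43.56 = 767.821 lb.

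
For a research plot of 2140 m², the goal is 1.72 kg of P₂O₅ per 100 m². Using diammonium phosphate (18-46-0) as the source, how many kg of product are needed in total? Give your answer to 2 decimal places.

80.02 kg

Product per 100 m² = 1.72 / 46% = 3.73913 kg.
Total product = 3.73913 × 2140 / 100 = 80.0174 kg.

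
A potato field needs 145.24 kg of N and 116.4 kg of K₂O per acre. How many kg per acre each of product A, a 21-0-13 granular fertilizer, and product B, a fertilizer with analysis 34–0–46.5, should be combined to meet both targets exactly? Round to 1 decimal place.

523.1 kg product A, 104.1 kg product B

With a, b = kg per acre of product A and product B:
N: 0.21·a + 0.34·b = 145.24
K₂O: 0.13·a + 0.465·b = 116.4
Eliminate b: (row1) − 0.34/0.465·(row2) → 0.114946·a = 60.1303, so a = 523.117.
Then b = (116.4 − 0.13·523.117) / 0.465 = 104.075.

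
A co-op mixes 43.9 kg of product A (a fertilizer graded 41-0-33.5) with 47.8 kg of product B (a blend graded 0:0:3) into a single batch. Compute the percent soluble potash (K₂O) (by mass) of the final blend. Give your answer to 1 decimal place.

Total mass = 43.9 + 47.8 = 91.7 kg.
K₂O mass = 33.5%×43.9 + 3%×47.8 = 16.1405 kg.
% K₂O = 16.1405 / 91.7 = 17.6014%.

17.6% K₂O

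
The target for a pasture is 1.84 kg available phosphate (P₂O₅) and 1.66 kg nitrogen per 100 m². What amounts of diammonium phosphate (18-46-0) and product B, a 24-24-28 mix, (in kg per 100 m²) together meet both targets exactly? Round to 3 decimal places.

0.643 kg diammonium phosphate, 6.435 kg product B

Let a = kg of diammonium phosphate, b = kg of product B (per 100 m²).
P₂O₅: 0.46·a + 0.24·b = 1.84
N: 0.18·a + 0.24·b = 1.66
Eliminate a: (row1) − 0.46/0.18·(row2) → -0.373333·b = -2.40222, so b = 6.43452.
Back-substitute: a = (1.84 − 0.24·6.43452) / 0.46 = 0.642857.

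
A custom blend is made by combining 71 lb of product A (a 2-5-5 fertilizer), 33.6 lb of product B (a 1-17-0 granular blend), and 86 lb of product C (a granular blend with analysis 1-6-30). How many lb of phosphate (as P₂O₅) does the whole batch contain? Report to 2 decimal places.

14.42 lb P₂O₅

P₂O₅ mass = 5%×71 + 17%×33.6 + 6%×86 = 14.422 lb.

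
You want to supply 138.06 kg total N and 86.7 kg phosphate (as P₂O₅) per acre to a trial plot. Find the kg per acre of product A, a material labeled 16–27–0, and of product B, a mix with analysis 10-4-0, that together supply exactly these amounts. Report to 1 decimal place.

152.8 kg product A, 1136.1 kg product B

Per-acre balance (a = product A, b = product B):
N: 0.16·a + 0.1·b = 138.06
P₂O₅: 0.27·a + 0.04·b = 86.7
From row1: a = (138.06 − 0.1·b) / 0.16.
Into row2: 0.27·(138.06 − 0.1·b)/0.16 + 0.04·b = 86.7 → b = 1136.13, a = 152.796.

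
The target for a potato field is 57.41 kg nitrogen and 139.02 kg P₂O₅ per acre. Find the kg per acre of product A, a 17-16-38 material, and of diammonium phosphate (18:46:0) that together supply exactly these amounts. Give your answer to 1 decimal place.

28.0 kg product A, 292.5 kg diammonium phosphate

Per-acre balance (a = product A, b = diammonium phosphate):
N: 0.17·a + 0.18·b = 57.41
P₂O₅: 0.16·a + 0.46·b = 139.02
From row1: a = (57.41 − 0.18·b) / 0.17.
Into row2: 0.16·(57.41 − 0.18·b)/0.17 + 0.46·b = 139.02 → b = 292.466, a = 28.0364.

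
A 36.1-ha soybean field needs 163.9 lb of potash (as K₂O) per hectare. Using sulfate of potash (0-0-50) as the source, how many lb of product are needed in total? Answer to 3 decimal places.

11833.580 lb

Product per hectare = 163.9 / 50% = 327.8 lb.
Total product = 327.8 × 36.1 = 11833.58 lb.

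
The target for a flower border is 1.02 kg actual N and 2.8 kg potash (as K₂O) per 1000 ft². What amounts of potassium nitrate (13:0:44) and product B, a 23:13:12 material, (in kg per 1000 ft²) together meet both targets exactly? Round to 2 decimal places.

6.09 kg potassium nitrate, 0.99 kg product B

With a, b = kg per 1000 ft² of potassium nitrate and product B:
N: 0.13·a + 0.23·b = 1.02
K₂O: 0.44·a + 0.12·b = 2.8
Eliminate a: (row1) − 0.13/0.44·(row2) → 0.194545·b = 0.192727, so b = 0.990654.
Back-substitute: a = (1.02 − 0.23·0.990654) / 0.13 = 6.09346.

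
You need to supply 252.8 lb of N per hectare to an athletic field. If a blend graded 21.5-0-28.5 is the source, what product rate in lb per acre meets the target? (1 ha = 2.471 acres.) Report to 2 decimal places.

475.85 lb of product per acre

Product per hectare = 252.8 / 21.5% = 1175.81 lb.
Convert to per acre: 1175.81 × 0.404694 = 475.845 lb.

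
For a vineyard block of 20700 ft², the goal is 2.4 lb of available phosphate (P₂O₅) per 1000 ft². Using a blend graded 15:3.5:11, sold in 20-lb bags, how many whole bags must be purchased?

Product per 1000 ft² = 2.4 / 3.5% = 68.5714 lb.
Total product = 68.5714 × 20700 / 1000 = 1419.43 lb.
Bags = ⌈1419.43 / 20⌉ = 71.

71 bags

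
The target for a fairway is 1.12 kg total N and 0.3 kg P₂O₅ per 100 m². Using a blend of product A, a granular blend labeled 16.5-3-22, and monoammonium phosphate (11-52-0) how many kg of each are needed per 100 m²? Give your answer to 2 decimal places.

Per-100 m² balance (a = product A, b = monoammonium phosphate):
N: 0.165·a + 0.11·b = 1.12
P₂O₅: 0.03·a + 0.52·b = 0.3
Solving simultaneously: a = 6.65939, b = 0.192727.

6.66 kg product A, 0.19 kg monoammonium phosphate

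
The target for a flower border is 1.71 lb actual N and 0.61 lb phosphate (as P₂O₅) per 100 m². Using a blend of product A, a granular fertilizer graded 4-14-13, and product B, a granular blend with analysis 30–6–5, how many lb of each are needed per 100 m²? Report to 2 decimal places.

2.03 lb product A, 5.43 lb product B

Per-100 m² balance (a = product A, b = product B):
N: 0.04·a + 0.3·b = 1.71
P₂O₅: 0.14·a + 0.06·b = 0.61
Solving simultaneously: a = 2.0303, b = 5.42929.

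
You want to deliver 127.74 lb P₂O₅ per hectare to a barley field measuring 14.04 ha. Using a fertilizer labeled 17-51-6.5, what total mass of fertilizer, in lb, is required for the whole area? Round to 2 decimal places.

3516.61 lb

Product per hectare = 127.74 / 51% = 250.471 lb.
Total product = 250.471 × 14.04 = 3516.607 lb.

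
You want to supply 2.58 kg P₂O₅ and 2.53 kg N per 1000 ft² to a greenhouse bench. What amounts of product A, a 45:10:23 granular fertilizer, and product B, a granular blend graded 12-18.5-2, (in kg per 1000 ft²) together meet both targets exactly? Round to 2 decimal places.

2.22 kg product A, 12.74 kg product B

Per-1000 ft² balance (a = product A, b = product B):
P₂O₅: 0.1·a + 0.185·b = 2.58
N: 0.45·a + 0.12·b = 2.53
Solving simultaneously: a = 2.22386, b = 12.7439.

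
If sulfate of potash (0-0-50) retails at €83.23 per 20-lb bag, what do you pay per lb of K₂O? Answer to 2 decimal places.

K₂O in bag = 20 × 50% = 10 lb.
Cost per lb K₂O = €83.23 / 10 = €8.3230.

€8.32 per lb K₂O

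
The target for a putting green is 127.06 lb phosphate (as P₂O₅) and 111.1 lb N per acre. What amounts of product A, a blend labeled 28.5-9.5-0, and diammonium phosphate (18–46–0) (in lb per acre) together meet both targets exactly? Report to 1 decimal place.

247.7 lb product A, 225.1 lb diammonium phosphate

Per-acre balance (a = product A, b = diammonium phosphate):
P₂O₅: 0.095·a + 0.46·b = 127.06
N: 0.285·a + 0.18·b = 111.1
Eliminate b: (row1) − 0.46/0.18·(row2) → -0.633333·a = -156.862, so a = 247.677.
Then b = (111.1 − 0.285·247.677) / 0.18 = 225.067.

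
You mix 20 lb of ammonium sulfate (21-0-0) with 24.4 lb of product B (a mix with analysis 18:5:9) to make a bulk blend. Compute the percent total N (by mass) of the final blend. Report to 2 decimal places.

19.35% N

Total mass = 20 + 24.4 = 44.4 lb.
N mass = 21%×20 + 18%×24.4 = 8.592 lb.
% N = 8.592 / 44.4 = 19.3514%.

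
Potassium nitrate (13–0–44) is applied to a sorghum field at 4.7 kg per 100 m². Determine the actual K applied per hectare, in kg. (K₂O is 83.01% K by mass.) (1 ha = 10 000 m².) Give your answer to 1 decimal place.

K₂O per 100 m² = 4.7 × 44% = 2.068 kg.
Elemental K = 2.068 × 0.8301 = 1.71665 kg per 100 m².
Convert to per hectare: 1.71665 × 100 = 171.665 kg.

171.7 kg K per hectare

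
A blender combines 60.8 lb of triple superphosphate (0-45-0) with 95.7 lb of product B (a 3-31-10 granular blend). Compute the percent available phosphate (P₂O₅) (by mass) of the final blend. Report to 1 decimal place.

36.4% P₂O₅

Total mass = 60.8 + 95.7 = 156.5 lb.
P₂O₅ mass = 45%×60.8 + 31%×95.7 = 57.027 lb.
% P₂O₅ = 57.027 / 156.5 = 36.439%.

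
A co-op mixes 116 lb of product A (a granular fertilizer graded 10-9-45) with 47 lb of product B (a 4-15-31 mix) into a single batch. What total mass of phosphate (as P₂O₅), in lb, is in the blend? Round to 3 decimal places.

P₂O₅ mass = 9%×116 + 15%×47 = 17.49 lb.

17.490 lb P₂O₅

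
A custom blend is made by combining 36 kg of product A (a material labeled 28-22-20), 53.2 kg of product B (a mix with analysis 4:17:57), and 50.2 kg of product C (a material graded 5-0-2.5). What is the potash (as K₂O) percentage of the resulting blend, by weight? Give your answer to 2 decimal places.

27.82% K₂O

Total mass = 36 + 53.2 + 50.2 = 139.4 kg.
K₂O mass = 20%×36 + 57%×53.2 + 2.5%×50.2 = 38.779 kg.
% K₂O = 38.779 / 139.4 = 27.8185%.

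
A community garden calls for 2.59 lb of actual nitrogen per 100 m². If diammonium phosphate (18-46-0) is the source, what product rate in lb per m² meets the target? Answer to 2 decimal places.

Product per 100 m² = 2.59 / 18% = 14.3889 lb.
Convert to per m²: 14.3889 × 0.01 = 0.143889 lb.

0.14 lb of product per sq m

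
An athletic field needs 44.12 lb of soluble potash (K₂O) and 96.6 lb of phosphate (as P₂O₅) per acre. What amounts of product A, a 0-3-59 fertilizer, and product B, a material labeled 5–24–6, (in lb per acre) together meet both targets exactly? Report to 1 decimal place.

34.3 lb product A, 398.2 lb product B

Per-acre balance (a = product A, b = product B):
K₂O: 0.59·a + 0.06·b = 44.12
P₂O₅: 0.03·a + 0.24·b = 96.6
From row1: a = (44.12 − 0.06·b) / 0.59.
Into row2: 0.03·(44.12 − 0.06·b)/0.59 + 0.24·b = 96.6 → b = 398.215, a = 34.2833.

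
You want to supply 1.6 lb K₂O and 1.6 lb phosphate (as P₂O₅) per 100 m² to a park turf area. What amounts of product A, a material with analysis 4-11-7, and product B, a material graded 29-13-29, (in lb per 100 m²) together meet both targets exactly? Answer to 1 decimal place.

With a, b = lb per 100 m² of product A and product B:
K₂O: 0.07·a + 0.29·b = 1.6
P₂O₅: 0.11·a + 0.13·b = 1.6
Eliminate b: (row1) − 0.29/0.13·(row2) → -0.175385·a = -1.96923, so a = 11.2281.
Then b = (1.6 − 0.11·11.2281) / 0.13 = 2.80702.

11.2 lb product A, 2.8 lb product B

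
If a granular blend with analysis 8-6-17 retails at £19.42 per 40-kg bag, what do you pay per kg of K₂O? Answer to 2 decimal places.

K₂O in bag = 40 × 17% = 6.8 kg.
Cost per kg K₂O = £19.42 / 6.8 = £2.8559.

£2.86 per kg K₂O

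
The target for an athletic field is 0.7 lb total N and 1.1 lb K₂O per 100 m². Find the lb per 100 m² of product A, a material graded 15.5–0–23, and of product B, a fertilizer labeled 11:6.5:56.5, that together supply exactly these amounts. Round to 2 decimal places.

Let a = lb of product A, b = lb of product B (per 100 m²).
N: 0.155·a + 0.11·b = 0.7
K₂O: 0.23·a + 0.565·b = 1.1
Eliminate b: (row1) − 0.11/0.565·(row2) → 0.110221·a = 0.485841, so a = 4.40787.
Then b = (1.1 − 0.23·4.40787) / 0.565 = 0.152549.

4.41 lb product A, 0.15 lb product B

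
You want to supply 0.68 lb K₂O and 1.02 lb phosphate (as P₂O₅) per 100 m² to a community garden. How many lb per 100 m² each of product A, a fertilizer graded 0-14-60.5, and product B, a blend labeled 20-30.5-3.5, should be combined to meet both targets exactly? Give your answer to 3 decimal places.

Per-100 m² balance (a = product A, b = product B):
K₂O: 0.605·a + 0.035·b = 0.68
P₂O₅: 0.14·a + 0.305·b = 1.02
Eliminate a: (row1) − 0.605/0.14·(row2) → -1.28304·b = -3.72786, so b = 2.905498.
Back-substitute: a = (0.68 − 0.035·2.905498) / 0.605 = 0.95588.

0.956 lb product A, 2.905 lb product B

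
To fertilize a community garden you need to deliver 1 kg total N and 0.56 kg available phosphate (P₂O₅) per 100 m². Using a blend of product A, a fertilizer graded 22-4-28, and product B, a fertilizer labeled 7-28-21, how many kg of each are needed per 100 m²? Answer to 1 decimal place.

4.1 kg product A, 1.4 kg product B

With a, b = kg per 100 m² of product A and product B:
N: 0.22·a + 0.07·b = 1
P₂O₅: 0.04·a + 0.28·b = 0.56
Eliminate b: (row1) − 0.07/0.28·(row2) → 0.21·a = 0.86, so a = 4.09524.
Then b = (0.56 − 0.04·4.09524) / 0.28 = 1.41497.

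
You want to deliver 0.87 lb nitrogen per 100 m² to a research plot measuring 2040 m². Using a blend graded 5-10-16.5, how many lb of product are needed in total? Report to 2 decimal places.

Product per 100 m² = 0.87 / 5% = 17.4 lb.
Total product = 17.4 × 2040 / 100 = 354.96 lb.

354.96 lb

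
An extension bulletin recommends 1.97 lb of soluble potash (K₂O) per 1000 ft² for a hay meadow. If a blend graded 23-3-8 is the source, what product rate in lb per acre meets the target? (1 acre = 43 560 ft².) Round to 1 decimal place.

Product per 1000 ft² = 1.97 / 8% = 24.625 lb.
Convert to per acre: 24.625 × 43.56 = 1072.66 lb.

1072.7 lb of product per acre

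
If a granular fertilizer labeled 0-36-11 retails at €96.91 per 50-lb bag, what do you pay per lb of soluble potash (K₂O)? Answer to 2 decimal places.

€17.62 per lb K₂O

K₂O in bag = 50 × 11% = 5.5 lb.
Cost per lb K₂O = €96.91 / 5.5 = €17.6200.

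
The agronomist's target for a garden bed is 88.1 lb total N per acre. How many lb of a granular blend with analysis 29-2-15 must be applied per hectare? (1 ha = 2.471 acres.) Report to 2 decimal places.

Product per acre = 88.1 / 29% = 303.793 lb.
Convert to per hectare: 303.793 × 2.471 = 750.673 lb.

750.67 lb of product per hectare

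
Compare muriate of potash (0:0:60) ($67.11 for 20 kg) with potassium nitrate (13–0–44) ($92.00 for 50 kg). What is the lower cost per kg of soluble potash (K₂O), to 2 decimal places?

$4.18 per kg K₂O (potassium nitrate)

muriate of potash: K₂O per bag = 20 × 60% = 12 kg; cost = 67.11 / 12 = $5.5925/kg K₂O.
potassium nitrate: K₂O per bag = 50 × 44% = 22 kg; cost = 92.00 / 22 = $4.1818/kg K₂O.
potassium nitrate is cheaper.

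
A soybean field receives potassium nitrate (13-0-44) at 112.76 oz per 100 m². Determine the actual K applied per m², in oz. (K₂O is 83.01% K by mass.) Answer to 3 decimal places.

K₂O per 100 m² = 112.76 × 44% = 49.6144 oz.
Elemental K = 49.6144 × 0.8301 = 41.1849 oz per 100 m².
Convert to per m²: 41.1849 × 0.01 = 0.411849 oz.

0.412 oz K per sq m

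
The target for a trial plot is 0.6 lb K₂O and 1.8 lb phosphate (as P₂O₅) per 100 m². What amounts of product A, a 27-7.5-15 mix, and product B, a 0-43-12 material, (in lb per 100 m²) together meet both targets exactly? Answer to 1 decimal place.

0.8 lb product A, 4.1 lb product B

Let a = lb of product A, b = lb of product B (per 100 m²).
K₂O: 0.15·a + 0.12·b = 0.6
P₂O₅: 0.075·a + 0.43·b = 1.8
From row1: a = (0.6 − 0.12·b) / 0.15.
Into row2: 0.075·(0.6 − 0.12·b)/0.15 + 0.43·b = 1.8 → b = 4.05405, a = 0.756757.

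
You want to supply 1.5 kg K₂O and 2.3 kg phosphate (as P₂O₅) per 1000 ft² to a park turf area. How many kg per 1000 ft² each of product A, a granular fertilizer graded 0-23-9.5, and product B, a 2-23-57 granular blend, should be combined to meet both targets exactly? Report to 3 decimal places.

Per-1000 ft² balance (a = product A, b = product B):
K₂O: 0.095·a + 0.57·b = 1.5
P₂O₅: 0.23·a + 0.23·b = 2.3
Solving simultaneously: a = 8.84211, b = 1.15789.

8.842 kg product A, 1.158 kg product B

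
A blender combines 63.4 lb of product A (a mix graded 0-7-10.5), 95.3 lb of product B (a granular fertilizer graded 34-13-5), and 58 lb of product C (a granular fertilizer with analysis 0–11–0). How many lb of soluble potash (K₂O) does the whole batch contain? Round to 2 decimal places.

11.42 lb K₂O

K₂O mass = 10.5%×63.4 + 5%×95.3 + 0%×58 = 11.422 lb.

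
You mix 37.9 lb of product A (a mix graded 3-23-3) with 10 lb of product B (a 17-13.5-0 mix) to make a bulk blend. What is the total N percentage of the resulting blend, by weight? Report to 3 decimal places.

5.923% N

Total mass = 37.9 + 10 = 47.9 lb.
N mass = 3%×37.9 + 17%×10 = 2.837 lb.
% N = 2.837 / 47.9 = 5.92276%.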